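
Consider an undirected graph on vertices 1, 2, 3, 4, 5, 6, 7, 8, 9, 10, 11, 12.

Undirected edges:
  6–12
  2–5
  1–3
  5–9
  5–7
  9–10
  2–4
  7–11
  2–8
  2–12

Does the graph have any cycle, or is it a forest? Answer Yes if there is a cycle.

No

DFS, tracking each vertex's parent; an edge to a visited non-parent vertex closes a cycle.
Start from 5:
visit 5 (parent –)
  visit 9 (parent 5)
    visit 10 (parent 9)
      10–9: parent, skip
    9–5: parent, skip
  visit 7 (parent 5)
    7–5: parent, skip
    visit 11 (parent 7)
      11–7: parent, skip
  visit 2 (parent 5)
    visit 4 (parent 2)
      4–2: parent, skip
    visit 12 (parent 2)
      12–2: parent, skip
      visit 6 (parent 12)
        6–12: parent, skip
    2–5: parent, skip
    visit 8 (parent 2)
      8–2: parent, skip
visit 1 (parent –)
  visit 3 (parent 1)
    3–1: parent, skip
No non-parent visited neighbor found — the graph is a forest.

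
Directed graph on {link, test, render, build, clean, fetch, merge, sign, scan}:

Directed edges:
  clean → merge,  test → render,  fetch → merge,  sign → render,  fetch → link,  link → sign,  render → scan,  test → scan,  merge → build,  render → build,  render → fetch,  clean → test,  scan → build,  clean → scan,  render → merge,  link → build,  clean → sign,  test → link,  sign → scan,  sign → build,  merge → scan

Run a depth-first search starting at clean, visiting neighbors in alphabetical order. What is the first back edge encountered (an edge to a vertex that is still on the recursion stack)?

link→sign

DFS from clean (visiting neighbors in alphabetical order); mark gray on enter, black on exit:
clean gray
  merge gray
    build gray
    build black
    scan gray
      scan→build: build black — skip
    scan black
  merge black
  clean→scan: scan black — skip
  sign gray
    sign→build: build black — skip
    render gray
      render→build: build black — skip
      fetch gray
        link gray
          link→build: build black — skip
          link→sign: sign is gray → back edge
First back edge: link → sign.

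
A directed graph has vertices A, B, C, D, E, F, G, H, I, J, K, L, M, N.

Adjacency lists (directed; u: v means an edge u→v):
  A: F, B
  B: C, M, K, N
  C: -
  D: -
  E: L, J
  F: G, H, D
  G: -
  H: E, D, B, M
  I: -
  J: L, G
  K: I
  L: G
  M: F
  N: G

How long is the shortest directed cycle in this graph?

3

For each vertex v, BFS finds the shortest path from v back to v.
The shortest such closed walk is M → F → H → M, length 3.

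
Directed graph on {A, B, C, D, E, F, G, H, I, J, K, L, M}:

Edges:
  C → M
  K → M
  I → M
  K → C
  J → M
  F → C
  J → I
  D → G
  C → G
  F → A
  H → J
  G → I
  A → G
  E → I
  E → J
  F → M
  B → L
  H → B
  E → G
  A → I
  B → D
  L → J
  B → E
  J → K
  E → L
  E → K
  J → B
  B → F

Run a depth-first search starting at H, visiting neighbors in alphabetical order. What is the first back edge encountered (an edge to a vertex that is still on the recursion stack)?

DFS from H (visiting neighbors in alphabetical order); mark gray on enter, black on exit:
H gray
  B gray
    D gray
      G gray
        I gray
          M gray
          M black
        I black
      G black
    D black
    E gray
      E→G: G black — skip
      E→I: I black — skip
      J gray
        J→B: B is gray → back edge
First back edge: J → B.

J→B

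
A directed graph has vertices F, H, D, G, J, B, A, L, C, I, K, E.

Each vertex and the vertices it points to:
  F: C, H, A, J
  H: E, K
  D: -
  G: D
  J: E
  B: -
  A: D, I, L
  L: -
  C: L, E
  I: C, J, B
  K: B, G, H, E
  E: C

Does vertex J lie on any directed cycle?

J lies on a cycle iff there is a path from J back to itself.
Exploring from J, it never reaches itself; equivalently, its strongly connected component is a singleton.

No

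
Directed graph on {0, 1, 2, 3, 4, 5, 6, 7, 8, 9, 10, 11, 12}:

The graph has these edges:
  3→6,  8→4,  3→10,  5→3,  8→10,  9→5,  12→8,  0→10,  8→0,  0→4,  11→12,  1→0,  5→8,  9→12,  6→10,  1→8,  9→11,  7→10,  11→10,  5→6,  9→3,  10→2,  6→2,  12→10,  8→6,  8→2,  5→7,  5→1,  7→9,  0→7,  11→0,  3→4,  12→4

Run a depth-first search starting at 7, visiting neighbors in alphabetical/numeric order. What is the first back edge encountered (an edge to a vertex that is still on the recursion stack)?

DFS from 7 (visiting neighbors in alphabetical/numeric order); mark gray on enter, black on exit:
7 gray
  9 gray
    3 gray
      4 gray
      4 black
      6 gray
        2 gray
        2 black
        10 gray
          10→2: 2 black — skip
        10 black
      6 black
      3→10: 10 black — skip
    3 black
    5 gray
      1 gray
        0 gray
          0→4: 4 black — skip
          0→7: 7 is gray → back edge
First back edge: 0 → 7.

0->7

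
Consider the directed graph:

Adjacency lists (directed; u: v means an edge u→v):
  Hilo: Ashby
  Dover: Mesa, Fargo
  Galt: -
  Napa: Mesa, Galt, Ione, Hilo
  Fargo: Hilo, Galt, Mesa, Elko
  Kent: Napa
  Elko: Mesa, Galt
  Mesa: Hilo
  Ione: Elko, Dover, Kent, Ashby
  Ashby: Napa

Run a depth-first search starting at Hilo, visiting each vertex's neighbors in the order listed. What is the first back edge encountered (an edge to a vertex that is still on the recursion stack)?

Mesa->Hilo

DFS from Hilo (visiting each vertex's neighbors in the order listed); mark gray on enter, black on exit:
Hilo gray
  Ashby gray
    Napa gray
      Mesa gray
        Mesa→Hilo: Hilo is gray → back edge
First back edge: Mesa → Hilo.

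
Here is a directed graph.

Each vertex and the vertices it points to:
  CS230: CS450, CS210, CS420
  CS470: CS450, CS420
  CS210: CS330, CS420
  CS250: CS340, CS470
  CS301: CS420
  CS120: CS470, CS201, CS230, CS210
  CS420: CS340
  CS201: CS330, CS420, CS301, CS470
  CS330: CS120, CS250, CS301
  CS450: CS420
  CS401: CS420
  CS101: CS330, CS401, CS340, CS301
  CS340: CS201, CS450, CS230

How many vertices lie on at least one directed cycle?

A vertex is on a directed cycle iff it belongs to a strongly connected component of size ≥ 2 (or has a self-loop).
The vertices on cycles are {CS120, CS201, CS210, CS230, CS250, CS301, CS330, CS340, CS420, CS450, CS470} — 11 in total.

11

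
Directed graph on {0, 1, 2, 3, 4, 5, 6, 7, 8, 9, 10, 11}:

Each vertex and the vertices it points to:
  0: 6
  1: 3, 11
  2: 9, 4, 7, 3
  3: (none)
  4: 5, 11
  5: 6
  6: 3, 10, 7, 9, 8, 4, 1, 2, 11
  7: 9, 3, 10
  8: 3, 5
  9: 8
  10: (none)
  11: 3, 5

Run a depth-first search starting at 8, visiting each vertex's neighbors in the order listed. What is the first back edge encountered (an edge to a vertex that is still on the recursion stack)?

DFS from 8 (visiting each vertex's neighbors in the order listed); mark gray on enter, black on exit:
8 gray
  3 gray
  3 black
  5 gray
    6 gray
      6→3: 3 black — skip
      10 gray
      10 black
      7 gray
        9 gray
          9→8: 8 is gray → back edge
First back edge: 9 → 8.

9→8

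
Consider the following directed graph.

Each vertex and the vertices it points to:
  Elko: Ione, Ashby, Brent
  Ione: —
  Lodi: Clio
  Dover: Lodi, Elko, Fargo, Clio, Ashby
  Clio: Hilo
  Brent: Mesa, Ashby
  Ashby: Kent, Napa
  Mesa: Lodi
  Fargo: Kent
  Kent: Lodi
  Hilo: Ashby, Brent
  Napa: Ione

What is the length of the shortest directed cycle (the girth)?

5

For each vertex v, BFS finds the shortest path from v back to v.
The shortest such closed walk is Clio → Hilo → Brent → Mesa → Lodi → Clio, length 5.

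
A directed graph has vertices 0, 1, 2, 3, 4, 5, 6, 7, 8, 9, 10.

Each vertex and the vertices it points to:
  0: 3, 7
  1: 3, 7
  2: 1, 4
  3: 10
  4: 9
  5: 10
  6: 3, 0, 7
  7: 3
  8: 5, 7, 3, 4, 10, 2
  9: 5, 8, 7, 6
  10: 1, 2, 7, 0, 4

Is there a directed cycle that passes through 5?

5 is on a cycle iff 5 can reach itself via ≥1 edge.
5 → 10 → 4 → 9 → 5 — yes.

Yes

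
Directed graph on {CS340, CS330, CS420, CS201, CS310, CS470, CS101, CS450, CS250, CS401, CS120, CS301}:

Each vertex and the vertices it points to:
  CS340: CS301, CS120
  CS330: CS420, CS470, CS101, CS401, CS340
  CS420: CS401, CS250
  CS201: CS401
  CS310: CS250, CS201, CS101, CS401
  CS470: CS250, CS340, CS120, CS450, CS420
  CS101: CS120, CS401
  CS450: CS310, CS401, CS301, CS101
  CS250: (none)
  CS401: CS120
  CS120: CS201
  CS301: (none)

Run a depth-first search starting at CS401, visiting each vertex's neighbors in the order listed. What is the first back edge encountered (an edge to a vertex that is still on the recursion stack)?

DFS from CS401 (visiting each vertex's neighbors in the order listed); mark gray on enter, black on exit:
CS401 gray
  CS120 gray
    CS201 gray
      CS201→CS401: CS401 is gray → back edge
First back edge: CS201 → CS401.

CS201→CS401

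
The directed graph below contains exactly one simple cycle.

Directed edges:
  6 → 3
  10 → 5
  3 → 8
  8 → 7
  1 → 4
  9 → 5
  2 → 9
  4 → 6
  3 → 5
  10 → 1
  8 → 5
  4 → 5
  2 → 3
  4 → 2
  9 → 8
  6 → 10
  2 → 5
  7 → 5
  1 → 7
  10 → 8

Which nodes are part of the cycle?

DFS with gray/black marking from 4:
4 gray
  2 gray
    5 gray
    5 black
    3 gray
      3→5: 5 black — skip
      8 gray
        7 gray
          7→5: 5 black — skip
        7 black
        8→5: 5 black — skip
      8 black
    3 black
    9 gray
      9→8: 8 black — skip
      9→5: 5 black — skip
    9 black
  2 black
  6 gray
    10 gray
      1 gray
        1→7: 7 black — skip
        1→4: 4 is gray → back edge
Back edge closes the cycle 4 → 6 → 10 → 1 → 4; its vertices are {1, 4, 6, 10}.

1, 4, 6, 10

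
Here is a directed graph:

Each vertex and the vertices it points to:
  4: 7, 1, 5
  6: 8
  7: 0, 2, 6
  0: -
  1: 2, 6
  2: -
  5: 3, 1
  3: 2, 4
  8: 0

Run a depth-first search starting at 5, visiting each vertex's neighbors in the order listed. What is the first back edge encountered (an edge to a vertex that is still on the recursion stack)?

DFS from 5 (visiting each vertex's neighbors in the order listed); mark gray on enter, black on exit:
5 gray
  3 gray
    2 gray
    2 black
    4 gray
      7 gray
        0 gray
        0 black
        7→2: 2 black — skip
        6 gray
          8 gray
            8→0: 0 black — skip
          8 black
        6 black
      7 black
      1 gray
        1→2: 2 black — skip
        1→6: 6 black — skip
      1 black
      4→5: 5 is gray → back edge
First back edge: 4 → 5.

4→5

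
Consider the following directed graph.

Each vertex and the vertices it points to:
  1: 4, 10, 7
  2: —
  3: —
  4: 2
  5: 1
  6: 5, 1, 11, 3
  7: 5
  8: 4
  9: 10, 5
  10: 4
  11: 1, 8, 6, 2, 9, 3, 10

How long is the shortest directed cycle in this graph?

For each vertex v, BFS finds the shortest path from v back to v.
The shortest such closed walk is 6 → 11 → 6, length 2.

2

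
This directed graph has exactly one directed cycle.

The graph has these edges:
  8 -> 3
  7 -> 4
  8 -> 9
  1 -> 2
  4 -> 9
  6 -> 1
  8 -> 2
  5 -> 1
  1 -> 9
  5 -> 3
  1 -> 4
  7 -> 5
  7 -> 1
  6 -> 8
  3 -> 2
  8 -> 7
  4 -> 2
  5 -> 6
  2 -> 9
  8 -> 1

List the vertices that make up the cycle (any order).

DFS with gray/black marking from 7:
7 gray
  4 gray
    9 gray
    9 black
    2 gray
      2→9: 9 black — skip
    2 black
  4 black
  5 gray
    6 gray
      1 gray
        1→4: 4 black — skip
        1→9: 9 black — skip
        1→2: 2 black — skip
      1 black
      8 gray
        8→1: 1 black — skip
        3 gray
          3→2: 2 black — skip
        3 black
        8→9: 9 black — skip
        8→7: 7 is gray → back edge
Back edge closes the cycle 7 → 5 → 6 → 8 → 7; its vertices are {5, 6, 7, 8}.

5, 6, 7, 8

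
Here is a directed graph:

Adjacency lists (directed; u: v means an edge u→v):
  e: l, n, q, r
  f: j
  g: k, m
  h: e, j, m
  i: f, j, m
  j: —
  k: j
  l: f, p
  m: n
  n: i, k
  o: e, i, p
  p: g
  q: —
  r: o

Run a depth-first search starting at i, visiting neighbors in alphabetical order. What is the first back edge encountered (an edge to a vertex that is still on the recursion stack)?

n→i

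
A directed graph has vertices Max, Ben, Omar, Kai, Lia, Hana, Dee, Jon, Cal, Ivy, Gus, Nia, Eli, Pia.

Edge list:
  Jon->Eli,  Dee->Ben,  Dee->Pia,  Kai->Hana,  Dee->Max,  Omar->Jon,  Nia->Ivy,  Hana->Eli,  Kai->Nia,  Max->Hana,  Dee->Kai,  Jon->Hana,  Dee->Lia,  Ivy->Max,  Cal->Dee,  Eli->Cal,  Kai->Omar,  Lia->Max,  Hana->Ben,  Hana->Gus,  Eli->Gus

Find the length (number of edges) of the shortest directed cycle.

5

For each vertex v, BFS finds the shortest path from v back to v.
The shortest such closed walk is Dee → Kai → Hana → Eli → Cal → Dee, length 5.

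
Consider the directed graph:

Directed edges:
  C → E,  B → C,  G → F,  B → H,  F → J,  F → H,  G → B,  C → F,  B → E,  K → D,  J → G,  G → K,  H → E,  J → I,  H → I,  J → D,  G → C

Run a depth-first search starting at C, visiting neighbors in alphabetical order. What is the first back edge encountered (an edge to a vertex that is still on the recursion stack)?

DFS from C (visiting neighbors in alphabetical order); mark gray on enter, black on exit:
C gray
  E gray
  E black
  F gray
    H gray
      H→E: E black — skip
      I gray
      I black
    H black
    J gray
      D gray
      D black
      G gray
        B gray
          B→C: C is gray → back edge
First back edge: B → C.

B->C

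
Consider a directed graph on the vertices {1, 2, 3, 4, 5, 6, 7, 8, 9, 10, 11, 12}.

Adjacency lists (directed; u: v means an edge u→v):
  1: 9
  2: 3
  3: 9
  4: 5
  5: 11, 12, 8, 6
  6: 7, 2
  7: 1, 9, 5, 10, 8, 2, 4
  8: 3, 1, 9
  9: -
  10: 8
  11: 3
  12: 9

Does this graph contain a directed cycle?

Yes

DFS with white/gray/black marking, starting from 7:
7 gray
  1 gray
    9 gray
    9 black
  1 black
  7→9: 9 black — skip
  5 gray
    11 gray
      3 gray
        3→9: 9 black — skip
      3 black
    11 black
    12 gray
      12→9: 9 black — skip
    12 black
    8 gray
      8→3: 3 black — skip
      8→1: 1 black — skip
      8→9: 9 black — skip
    8 black
    6 gray
      6→7: 7 is gray → back edge
Back edge found, so a cycle exists: 7 → 5 → 6 → 7.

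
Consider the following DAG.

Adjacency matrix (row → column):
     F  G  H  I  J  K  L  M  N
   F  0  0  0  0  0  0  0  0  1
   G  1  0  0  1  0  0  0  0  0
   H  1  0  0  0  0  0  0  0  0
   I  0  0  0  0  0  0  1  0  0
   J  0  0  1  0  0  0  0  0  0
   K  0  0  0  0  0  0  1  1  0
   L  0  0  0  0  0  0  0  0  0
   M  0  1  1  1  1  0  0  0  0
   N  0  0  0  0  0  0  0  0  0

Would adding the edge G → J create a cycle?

Adding G→J creates a cycle iff J can already reach G.
Explore from J: no path reaches G. The graph stays acyclic.

No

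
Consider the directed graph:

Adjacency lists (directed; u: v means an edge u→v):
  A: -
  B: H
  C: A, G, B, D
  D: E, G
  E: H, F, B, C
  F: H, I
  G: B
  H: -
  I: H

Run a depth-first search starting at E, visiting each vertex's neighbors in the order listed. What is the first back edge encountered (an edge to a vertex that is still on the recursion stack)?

DFS from E (visiting each vertex's neighbors in the order listed); mark gray on enter, black on exit:
E gray
  H gray
  H black
  F gray
    F→H: H black — skip
    I gray
      I→H: H black — skip
    I black
  F black
  B gray
    B→H: H black — skip
  B black
  C gray
    A gray
    A black
    G gray
      G→B: B black — skip
    G black
    C→B: B black — skip
    D gray
      D→E: E is gray → back edge
First back edge: D → E.

D→E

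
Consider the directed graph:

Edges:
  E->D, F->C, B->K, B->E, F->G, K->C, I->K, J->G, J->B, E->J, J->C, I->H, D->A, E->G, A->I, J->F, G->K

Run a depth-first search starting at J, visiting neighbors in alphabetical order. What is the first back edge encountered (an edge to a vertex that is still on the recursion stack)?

DFS from J (visiting neighbors in alphabetical order); mark gray on enter, black on exit:
J gray
  B gray
    E gray
      D gray
        A gray
          I gray
            H gray
            H black
            K gray
              C gray
              C black
            K black
          I black
        A black
      D black
      G gray
        G→K: K black — skip
      G black
      E→J: J is gray → back edge
First back edge: E → J.

E->J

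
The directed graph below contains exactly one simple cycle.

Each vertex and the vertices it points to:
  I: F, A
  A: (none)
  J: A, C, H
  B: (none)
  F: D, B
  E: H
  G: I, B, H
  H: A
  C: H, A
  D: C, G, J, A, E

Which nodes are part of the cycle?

D, F, G, I

DFS with gray/black marking from D:
D gray
  C gray
    H gray
      A gray
      A black
    H black
    C→A: A black — skip
  C black
  G gray
    I gray
      F gray
        F→D: D is gray → back edge
Back edge closes the cycle D → G → I → F → D; its vertices are {D, F, G, I}.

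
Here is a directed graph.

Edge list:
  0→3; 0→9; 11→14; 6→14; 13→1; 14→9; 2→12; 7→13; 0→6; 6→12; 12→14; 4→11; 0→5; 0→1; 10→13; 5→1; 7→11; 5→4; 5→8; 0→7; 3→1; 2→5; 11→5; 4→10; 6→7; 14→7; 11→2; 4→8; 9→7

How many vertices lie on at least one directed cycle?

A vertex is on a directed cycle iff it belongs to a strongly connected component of size ≥ 2 (or has a self-loop).
The vertices on cycles are {2, 4, 5, 7, 9, 11, 12, 14} — 8 in total.

8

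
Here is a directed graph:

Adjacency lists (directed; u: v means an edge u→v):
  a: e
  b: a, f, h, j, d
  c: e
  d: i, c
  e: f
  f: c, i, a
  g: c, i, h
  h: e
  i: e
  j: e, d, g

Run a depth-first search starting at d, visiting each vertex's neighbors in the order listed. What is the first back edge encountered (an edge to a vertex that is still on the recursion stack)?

c->e

DFS from d (visiting each vertex's neighbors in the order listed); mark gray on enter, black on exit:
d gray
  i gray
    e gray
      f gray
        c gray
          c→e: e is gray → back edge
First back edge: c → e.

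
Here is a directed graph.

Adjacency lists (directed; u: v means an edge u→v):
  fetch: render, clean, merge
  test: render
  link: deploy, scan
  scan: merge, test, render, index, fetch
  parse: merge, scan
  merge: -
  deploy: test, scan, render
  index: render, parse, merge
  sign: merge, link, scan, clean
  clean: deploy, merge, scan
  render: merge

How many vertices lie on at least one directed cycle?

A vertex is on a directed cycle iff it belongs to a strongly connected component of size ≥ 2 (or has a self-loop).
The vertices on cycles are {scan, clean, fetch, index, parse, deploy} — 6 in total.

6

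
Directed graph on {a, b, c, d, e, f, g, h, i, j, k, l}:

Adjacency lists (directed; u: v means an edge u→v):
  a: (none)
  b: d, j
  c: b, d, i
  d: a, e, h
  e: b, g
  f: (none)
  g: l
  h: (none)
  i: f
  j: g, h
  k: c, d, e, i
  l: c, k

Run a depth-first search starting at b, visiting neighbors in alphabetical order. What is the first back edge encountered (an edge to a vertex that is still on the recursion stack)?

e→b

DFS from b (visiting neighbors in alphabetical order); mark gray on enter, black on exit:
b gray
  d gray
    a gray
    a black
    e gray
      e→b: b is gray → back edge
First back edge: e → b.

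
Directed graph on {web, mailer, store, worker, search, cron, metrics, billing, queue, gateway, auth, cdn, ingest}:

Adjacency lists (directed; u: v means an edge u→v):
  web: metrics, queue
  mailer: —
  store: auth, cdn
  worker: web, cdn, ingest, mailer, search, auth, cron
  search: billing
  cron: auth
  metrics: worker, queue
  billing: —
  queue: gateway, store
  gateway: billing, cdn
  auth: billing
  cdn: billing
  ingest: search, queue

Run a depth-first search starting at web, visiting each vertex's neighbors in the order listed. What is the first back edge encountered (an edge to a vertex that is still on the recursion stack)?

worker->web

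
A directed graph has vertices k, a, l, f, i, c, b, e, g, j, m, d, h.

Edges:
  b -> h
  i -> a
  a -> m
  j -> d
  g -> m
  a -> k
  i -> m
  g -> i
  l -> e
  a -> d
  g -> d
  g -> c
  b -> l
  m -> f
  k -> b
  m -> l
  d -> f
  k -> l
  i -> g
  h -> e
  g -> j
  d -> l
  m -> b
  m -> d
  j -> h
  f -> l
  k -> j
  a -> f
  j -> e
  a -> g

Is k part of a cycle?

No

k lies on a cycle iff there is a path from k back to itself.
Exploring from k, it never reaches itself; equivalently, its strongly connected component is a singleton.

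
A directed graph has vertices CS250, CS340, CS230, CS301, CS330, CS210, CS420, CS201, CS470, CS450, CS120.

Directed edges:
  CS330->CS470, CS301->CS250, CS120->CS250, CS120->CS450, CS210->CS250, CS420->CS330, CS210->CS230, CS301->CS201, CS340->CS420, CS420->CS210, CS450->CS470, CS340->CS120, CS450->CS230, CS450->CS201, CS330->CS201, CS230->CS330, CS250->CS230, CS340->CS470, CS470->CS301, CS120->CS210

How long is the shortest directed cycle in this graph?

5

For each vertex v, BFS finds the shortest path from v back to v.
The shortest such closed walk is CS330 → CS470 → CS301 → CS250 → CS230 → CS330, length 5.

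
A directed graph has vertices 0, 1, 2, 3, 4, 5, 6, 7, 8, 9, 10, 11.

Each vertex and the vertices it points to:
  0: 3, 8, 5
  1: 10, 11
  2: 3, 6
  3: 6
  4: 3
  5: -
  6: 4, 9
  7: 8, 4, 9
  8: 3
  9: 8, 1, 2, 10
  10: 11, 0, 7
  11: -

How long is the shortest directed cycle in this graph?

For each vertex v, BFS finds the shortest path from v back to v.
The shortest such closed walk is 9 → 10 → 7 → 9, length 3.

3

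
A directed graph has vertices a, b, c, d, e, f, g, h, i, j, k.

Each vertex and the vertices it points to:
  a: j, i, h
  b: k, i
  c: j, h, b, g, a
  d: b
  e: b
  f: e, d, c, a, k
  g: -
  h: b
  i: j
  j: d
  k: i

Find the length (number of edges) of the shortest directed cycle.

For each vertex v, BFS finds the shortest path from v back to v.
The shortest such closed walk is d → b → i → j → d, length 4.

4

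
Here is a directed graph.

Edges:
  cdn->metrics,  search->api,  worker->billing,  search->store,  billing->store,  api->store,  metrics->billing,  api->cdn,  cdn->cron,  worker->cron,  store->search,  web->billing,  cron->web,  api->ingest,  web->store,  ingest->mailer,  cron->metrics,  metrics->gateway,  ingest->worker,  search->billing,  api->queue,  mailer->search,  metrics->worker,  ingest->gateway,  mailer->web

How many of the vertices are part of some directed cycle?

A vertex is on a directed cycle iff it belongs to a strongly connected component of size ≥ 2 (or has a self-loop).
The vertices on cycles are {api, cdn, web, cron, store, ingest, mailer, search, worker, billing, metrics} — 11 in total.

11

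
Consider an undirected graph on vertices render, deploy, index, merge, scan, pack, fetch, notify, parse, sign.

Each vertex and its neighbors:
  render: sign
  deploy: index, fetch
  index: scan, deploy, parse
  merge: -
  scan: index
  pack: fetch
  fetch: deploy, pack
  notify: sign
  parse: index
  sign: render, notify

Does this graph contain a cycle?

No

DFS, tracking each vertex's parent; an edge to a visited non-parent vertex closes a cycle.
Start from parse:
visit parse (parent –)
  visit index (parent parse)
    visit scan (parent index)
      scan–index: parent, skip
    visit deploy (parent index)
      deploy–index: parent, skip
      visit fetch (parent deploy)
        fetch–deploy: parent, skip
        visit pack (parent fetch)
          pack–fetch: parent, skip
    index–parse: parent, skip
visit render (parent –)
  visit sign (parent render)
    sign–render: parent, skip
    visit notify (parent sign)
      notify–sign: parent, skip
visit merge (parent –)
No non-parent visited neighbor found — the graph is a forest.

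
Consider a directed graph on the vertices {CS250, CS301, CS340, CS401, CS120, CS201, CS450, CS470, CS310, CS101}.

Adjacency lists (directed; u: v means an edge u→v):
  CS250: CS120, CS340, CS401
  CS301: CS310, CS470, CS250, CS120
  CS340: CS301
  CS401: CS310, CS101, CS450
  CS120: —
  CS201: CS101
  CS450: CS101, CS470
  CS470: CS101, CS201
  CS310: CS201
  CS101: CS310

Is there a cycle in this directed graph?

Yes

DFS with white/gray/black marking, starting from CS340:
CS340 gray
  CS301 gray
    CS310 gray
      CS201 gray
        CS101 gray
          CS101→CS310: CS310 is gray → back edge
Back edge found, so a cycle exists: CS310 → CS201 → CS101 → CS310.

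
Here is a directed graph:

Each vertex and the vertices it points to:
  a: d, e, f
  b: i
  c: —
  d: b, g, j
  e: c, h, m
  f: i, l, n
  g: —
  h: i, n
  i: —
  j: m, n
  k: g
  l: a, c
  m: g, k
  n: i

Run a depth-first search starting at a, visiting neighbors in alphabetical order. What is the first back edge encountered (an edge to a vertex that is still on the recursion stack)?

DFS from a (visiting neighbors in alphabetical order); mark gray on enter, black on exit:
a gray
  d gray
    b gray
      i gray
      i black
    b black
    g gray
    g black
    j gray
      m gray
        m→g: g black — skip
        k gray
          k→g: g black — skip
        k black
      m black
      n gray
        n→i: i black — skip
      n black
    j black
  d black
  e gray
    c gray
    c black
    h gray
      h→i: i black — skip
      h→n: n black — skip
    h black
    e→m: m black — skip
  e black
  f gray
    f→i: i black — skip
    l gray
      l→a: a is gray → back edge
First back edge: l → a.

l→a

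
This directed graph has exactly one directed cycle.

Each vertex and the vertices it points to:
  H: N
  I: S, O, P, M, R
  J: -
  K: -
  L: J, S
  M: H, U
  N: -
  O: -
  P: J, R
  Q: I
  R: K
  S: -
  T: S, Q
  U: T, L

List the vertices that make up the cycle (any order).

DFS with gray/black marking from I:
I gray
  S gray
  S black
  O gray
  O black
  P gray
    J gray
    J black
    R gray
      K gray
      K black
    R black
  P black
  M gray
    H gray
      N gray
      N black
    H black
    U gray
      T gray
        T→S: S black — skip
        Q gray
          Q→I: I is gray → back edge
Back edge closes the cycle I → M → U → T → Q → I; its vertices are {I, M, Q, T, U}.

I, M, Q, T, U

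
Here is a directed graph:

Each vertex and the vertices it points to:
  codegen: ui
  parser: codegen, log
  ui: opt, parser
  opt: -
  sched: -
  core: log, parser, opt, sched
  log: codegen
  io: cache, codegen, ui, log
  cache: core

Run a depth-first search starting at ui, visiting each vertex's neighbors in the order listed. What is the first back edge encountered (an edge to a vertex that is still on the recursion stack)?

codegen->ui

DFS from ui (visiting each vertex's neighbors in the order listed); mark gray on enter, black on exit:
ui gray
  opt gray
  opt black
  parser gray
    codegen gray
      codegen→ui: ui is gray → back edge
First back edge: codegen → ui.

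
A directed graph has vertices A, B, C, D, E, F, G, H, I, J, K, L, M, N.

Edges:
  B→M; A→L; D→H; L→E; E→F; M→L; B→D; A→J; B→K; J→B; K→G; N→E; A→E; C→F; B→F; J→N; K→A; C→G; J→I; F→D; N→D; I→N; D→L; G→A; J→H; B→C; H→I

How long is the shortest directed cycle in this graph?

For each vertex v, BFS finds the shortest path from v back to v.
The shortest such closed walk is J → B → K → A → J, length 4.

4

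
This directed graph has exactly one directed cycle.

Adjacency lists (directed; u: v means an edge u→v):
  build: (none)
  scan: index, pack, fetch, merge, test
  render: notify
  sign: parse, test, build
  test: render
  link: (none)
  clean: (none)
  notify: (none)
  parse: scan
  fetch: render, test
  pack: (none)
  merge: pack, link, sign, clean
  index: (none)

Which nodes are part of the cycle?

scan, sign, merge, parse

DFS with gray/black marking from scan:
scan gray
  index gray
  index black
  pack gray
  pack black
  fetch gray
    render gray
      notify gray
      notify black
    render black
    test gray
      test→render: render black — skip
    test black
  fetch black
  merge gray
    merge→pack: pack black — skip
    link gray
    link black
    sign gray
      parse gray
        parse→scan: scan is gray → back edge
Back edge closes the cycle scan → merge → sign → parse → scan; its vertices are {scan, sign, merge, parse}.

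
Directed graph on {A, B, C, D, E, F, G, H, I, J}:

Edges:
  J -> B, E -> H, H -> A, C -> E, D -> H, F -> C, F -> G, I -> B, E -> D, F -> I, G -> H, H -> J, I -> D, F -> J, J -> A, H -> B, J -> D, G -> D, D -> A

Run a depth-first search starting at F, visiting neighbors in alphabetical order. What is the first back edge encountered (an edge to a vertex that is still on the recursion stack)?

J->D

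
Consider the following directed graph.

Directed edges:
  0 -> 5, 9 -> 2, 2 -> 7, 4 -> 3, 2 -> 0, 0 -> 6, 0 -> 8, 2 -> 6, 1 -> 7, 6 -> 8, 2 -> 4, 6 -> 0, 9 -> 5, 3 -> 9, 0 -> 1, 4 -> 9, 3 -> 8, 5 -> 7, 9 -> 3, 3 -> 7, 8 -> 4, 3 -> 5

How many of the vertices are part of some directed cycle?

A vertex is on a directed cycle iff it belongs to a strongly connected component of size ≥ 2 (or has a self-loop).
The vertices on cycles are {0, 2, 3, 4, 6, 8, 9} — 7 in total.

7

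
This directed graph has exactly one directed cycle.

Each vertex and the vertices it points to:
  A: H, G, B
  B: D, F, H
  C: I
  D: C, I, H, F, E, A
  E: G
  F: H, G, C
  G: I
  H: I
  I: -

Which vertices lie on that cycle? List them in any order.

A, B, D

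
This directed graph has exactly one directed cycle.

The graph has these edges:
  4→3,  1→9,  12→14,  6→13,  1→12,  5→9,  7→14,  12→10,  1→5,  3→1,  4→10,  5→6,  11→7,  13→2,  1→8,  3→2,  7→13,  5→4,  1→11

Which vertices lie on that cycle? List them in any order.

DFS with gray/black marking from 1:
1 gray
  12 gray
    10 gray
    10 black
    14 gray
    14 black
  12 black
  9 gray
  9 black
  11 gray
    7 gray
      7→14: 14 black — skip
      13 gray
        2 gray
        2 black
      13 black
    7 black
  11 black
  5 gray
    4 gray
      4→10: 10 black — skip
      3 gray
        3→1: 1 is gray → back edge
Back edge closes the cycle 1 → 5 → 4 → 3 → 1; its vertices are {1, 3, 4, 5}.

1, 3, 4, 5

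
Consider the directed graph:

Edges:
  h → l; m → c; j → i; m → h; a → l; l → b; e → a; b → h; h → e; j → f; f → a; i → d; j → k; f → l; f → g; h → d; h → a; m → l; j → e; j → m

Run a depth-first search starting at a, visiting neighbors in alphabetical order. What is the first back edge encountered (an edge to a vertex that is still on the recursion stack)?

h→a

DFS from a (visiting neighbors in alphabetical order); mark gray on enter, black on exit:
a gray
  l gray
    b gray
      h gray
        h→a: a is gray → back edge
First back edge: h → a.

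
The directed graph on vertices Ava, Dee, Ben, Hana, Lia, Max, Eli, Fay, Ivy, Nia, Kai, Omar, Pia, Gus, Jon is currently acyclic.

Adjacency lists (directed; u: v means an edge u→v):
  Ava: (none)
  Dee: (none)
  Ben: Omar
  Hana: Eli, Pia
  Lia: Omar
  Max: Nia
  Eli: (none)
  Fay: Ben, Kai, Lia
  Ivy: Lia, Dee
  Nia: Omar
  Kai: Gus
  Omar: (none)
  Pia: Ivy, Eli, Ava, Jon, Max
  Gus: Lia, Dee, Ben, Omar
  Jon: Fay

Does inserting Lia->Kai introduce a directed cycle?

Yes

Adding Lia→Kai creates a cycle iff Kai can already reach Lia.
Path from Kai: Kai → Gus → Lia.
So Kai → … → Lia → Kai is a cycle.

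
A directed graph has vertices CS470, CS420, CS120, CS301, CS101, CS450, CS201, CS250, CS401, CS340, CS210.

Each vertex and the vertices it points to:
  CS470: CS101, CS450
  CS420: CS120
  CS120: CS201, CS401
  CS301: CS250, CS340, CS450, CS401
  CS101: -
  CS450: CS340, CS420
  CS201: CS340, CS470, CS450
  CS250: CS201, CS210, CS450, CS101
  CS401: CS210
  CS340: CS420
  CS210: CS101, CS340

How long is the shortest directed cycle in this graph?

For each vertex v, BFS finds the shortest path from v back to v.
The shortest such closed walk is CS201 → CS450 → CS420 → CS120 → CS201, length 4.

4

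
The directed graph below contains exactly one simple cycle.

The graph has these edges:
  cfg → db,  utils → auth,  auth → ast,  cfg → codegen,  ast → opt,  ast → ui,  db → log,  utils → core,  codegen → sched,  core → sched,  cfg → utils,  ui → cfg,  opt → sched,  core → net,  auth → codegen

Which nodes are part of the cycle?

ui, ast, cfg, auth, utils

DFS with gray/black marking from cfg:
cfg gray
  utils gray
    auth gray
      ast gray
        ui gray
          ui→cfg: cfg is gray → back edge
Back edge closes the cycle cfg → utils → auth → ast → ui → cfg; its vertices are {ui, ast, cfg, auth, utils}.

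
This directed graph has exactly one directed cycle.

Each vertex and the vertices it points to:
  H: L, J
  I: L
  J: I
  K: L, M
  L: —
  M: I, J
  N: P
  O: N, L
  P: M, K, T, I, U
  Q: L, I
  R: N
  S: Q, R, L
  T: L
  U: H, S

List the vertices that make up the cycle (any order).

DFS with gray/black marking from N:
N gray
  P gray
    M gray
      I gray
        L gray
        L black
      I black
      J gray
        J→I: I black — skip
      J black
    M black
    K gray
      K→L: L black — skip
      K→M: M black — skip
    K black
    T gray
      T→L: L black — skip
    T black
    P→I: I black — skip
    U gray
      H gray
        H→L: L black — skip
        H→J: J black — skip
      H black
      S gray
        Q gray
          Q→L: L black — skip
          Q→I: I black — skip
        Q black
        R gray
          R→N: N is gray → back edge
Back edge closes the cycle N → P → U → S → R → N; its vertices are {N, P, R, S, U}.

N, P, R, S, U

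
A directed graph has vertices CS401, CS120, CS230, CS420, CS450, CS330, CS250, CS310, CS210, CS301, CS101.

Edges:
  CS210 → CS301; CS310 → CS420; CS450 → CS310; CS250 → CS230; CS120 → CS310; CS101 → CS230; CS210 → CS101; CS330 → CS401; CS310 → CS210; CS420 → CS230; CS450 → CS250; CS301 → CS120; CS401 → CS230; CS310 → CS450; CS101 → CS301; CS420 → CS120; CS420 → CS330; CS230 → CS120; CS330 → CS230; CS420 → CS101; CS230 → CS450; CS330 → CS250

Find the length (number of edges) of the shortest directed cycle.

2

For each vertex v, BFS finds the shortest path from v back to v.
The shortest such closed walk is CS450 → CS310 → CS450, length 2.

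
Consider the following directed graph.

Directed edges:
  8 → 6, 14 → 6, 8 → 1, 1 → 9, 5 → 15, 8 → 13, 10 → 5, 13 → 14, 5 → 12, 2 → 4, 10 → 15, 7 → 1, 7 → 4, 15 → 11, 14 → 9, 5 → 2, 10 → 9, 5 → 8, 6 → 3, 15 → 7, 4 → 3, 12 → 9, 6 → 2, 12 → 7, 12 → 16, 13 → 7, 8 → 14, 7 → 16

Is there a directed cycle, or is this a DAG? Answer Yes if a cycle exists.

DFS with white/gray/black marking, starting from 7:
7 gray
  1 gray
    9 gray
    9 black
  1 black
  16 gray
  16 black
  4 gray
    3 gray
    3 black
  4 black
7 black
8 gray
  6 gray
    6→3: 3 black — skip
    2 gray
      2→4: 4 black — skip
    2 black
  6 black
  14 gray
    14→9: 9 black — skip
    14→6: 6 black — skip
  14 black
  13 gray
    13→7: 7 black — skip
    13→14: 14 black — skip
  13 black
  8→1: 1 black — skip
8 black
11 gray
11 black
10 gray
  5 gray
    5→2: 2 black — skip
    15 gray
      15→7: 7 black — skip
      15→11: 11 black — skip
    15 black
    5→8: 8 black — skip
    12 gray
      12→16: 16 black — skip
      12→7: 7 black — skip
      12→9: 9 black — skip
    12 black
  5 black
  10→15: 15 black — skip
  10→9: 9 black — skip
10 black
Every edge goes to a white or black vertex — no back edge, so the graph is acyclic.

No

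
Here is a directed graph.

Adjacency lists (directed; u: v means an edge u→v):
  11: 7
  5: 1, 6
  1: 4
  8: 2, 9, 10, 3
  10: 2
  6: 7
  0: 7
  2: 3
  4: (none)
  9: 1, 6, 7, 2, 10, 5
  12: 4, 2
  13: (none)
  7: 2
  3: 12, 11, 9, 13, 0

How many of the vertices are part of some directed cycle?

A vertex is on a directed cycle iff it belongs to a strongly connected component of size ≥ 2 (or has a self-loop).
The vertices on cycles are {0, 2, 3, 5, 6, 7, 9, 10, 11, 12} — 10 in total.

10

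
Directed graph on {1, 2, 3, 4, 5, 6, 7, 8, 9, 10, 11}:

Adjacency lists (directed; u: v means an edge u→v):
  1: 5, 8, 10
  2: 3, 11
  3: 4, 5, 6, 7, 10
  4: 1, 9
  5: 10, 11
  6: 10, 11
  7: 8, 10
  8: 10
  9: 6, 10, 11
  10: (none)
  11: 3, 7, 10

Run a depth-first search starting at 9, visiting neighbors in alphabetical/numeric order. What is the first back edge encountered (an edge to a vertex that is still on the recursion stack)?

5→11

DFS from 9 (visiting neighbors in alphabetical/numeric order); mark gray on enter, black on exit:
9 gray
  6 gray
    10 gray
    10 black
    11 gray
      3 gray
        4 gray
          1 gray
            5 gray
              5→10: 10 black — skip
              5→11: 11 is gray → back edge
First back edge: 5 → 11.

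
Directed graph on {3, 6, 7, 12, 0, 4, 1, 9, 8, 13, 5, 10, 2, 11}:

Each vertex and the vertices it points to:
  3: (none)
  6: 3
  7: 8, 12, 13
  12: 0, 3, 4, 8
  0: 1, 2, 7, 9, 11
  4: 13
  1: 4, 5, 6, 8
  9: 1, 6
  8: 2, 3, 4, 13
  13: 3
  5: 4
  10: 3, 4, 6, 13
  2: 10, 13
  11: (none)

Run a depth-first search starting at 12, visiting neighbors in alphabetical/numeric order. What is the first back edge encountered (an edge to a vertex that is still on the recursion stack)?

7→12

DFS from 12 (visiting neighbors in alphabetical/numeric order); mark gray on enter, black on exit:
12 gray
  0 gray
    1 gray
      4 gray
        13 gray
          3 gray
          3 black
        13 black
      4 black
      5 gray
        5→4: 4 black — skip
      5 black
      6 gray
        6→3: 3 black — skip
      6 black
      8 gray
        2 gray
          10 gray
            10→3: 3 black — skip
            10→4: 4 black — skip
            10→6: 6 black — skip
            10→13: 13 black — skip
          10 black
          2→13: 13 black — skip
        2 black
        8→3: 3 black — skip
        8→4: 4 black — skip
        8→13: 13 black — skip
      8 black
    1 black
    0→2: 2 black — skip
    7 gray
      7→8: 8 black — skip
      7→12: 12 is gray → back edge
First back edge: 7 → 12.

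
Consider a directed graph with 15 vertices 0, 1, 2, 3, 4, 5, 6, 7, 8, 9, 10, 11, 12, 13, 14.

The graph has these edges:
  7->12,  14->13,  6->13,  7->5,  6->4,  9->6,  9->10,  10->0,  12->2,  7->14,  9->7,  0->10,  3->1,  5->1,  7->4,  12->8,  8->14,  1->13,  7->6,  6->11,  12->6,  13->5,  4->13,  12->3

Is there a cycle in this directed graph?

Yes

DFS with white/gray/black marking, starting from 0:
0 gray
  10 gray
    10→0: 0 is gray → back edge
Back edge found, so a cycle exists: 0 → 10 → 0.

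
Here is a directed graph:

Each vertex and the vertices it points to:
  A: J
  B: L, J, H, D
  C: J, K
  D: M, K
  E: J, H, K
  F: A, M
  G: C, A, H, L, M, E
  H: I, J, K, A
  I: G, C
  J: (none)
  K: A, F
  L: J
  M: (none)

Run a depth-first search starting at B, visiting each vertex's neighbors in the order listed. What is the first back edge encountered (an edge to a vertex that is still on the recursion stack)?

DFS from B (visiting each vertex's neighbors in the order listed); mark gray on enter, black on exit:
B gray
  L gray
    J gray
    J black
  L black
  B→J: J black — skip
  H gray
    I gray
      G gray
        C gray
          C→J: J black — skip
          K gray
            A gray
              A→J: J black — skip
            A black
            F gray
              F→A: A black — skip
              M gray
              M black
            F black
          K black
        C black
        G→A: A black — skip
        G→H: H is gray → back edge
First back edge: G → H.

G→H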